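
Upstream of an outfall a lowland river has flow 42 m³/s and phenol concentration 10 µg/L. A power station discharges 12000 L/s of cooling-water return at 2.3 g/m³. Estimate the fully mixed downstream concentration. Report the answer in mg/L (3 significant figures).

12000 L/s = 12 m³/s.
10 µg/L = 0.01 mg/L.
Conservation of mass across the mixing zone: C = (12·2.3 + 42·0.01) / (12 + 42) = 28.02/54 = 0.5189 mg/L.

0.519 mg/L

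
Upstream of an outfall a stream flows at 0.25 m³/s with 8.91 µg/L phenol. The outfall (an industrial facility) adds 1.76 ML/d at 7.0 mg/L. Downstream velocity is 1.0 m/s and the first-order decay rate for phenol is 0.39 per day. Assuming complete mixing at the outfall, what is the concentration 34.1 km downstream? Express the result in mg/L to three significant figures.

0.459 mg/L

1.76 ML/d = 0.02037 m³/s.
8.91 µg/L = 0.00891 mg/L.
After complete mixing, C₀ = (0.02037·7 + 0.25·0.00891) / 0.2704 = 0.5356 mg/L.
Travel time t = 3.41e+04 m / 1.0 m/s = 3.41e+04 s = 0.3947 d.
C = 0.5356·exp(−0.39·0.3947) = 0.5356·0.8573 = 0.4592 mg/L.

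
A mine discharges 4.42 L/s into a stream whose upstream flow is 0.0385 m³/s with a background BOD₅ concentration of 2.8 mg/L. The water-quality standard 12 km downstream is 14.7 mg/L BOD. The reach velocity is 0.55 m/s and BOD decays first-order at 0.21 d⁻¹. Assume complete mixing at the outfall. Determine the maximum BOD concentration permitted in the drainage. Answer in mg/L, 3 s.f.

126 mg/L

4.42 L/s = 0.00442 m³/s.
Travel time to the compliance point: t = 1.2e+04/0.55 = 2.182e+04 s = 0.2525 d; decay factor exp(−0.21·0.2525) = 0.9484.
So the concentration just after mixing may be at most 14.7/0.9484 = 15.5 mg/L.
Mass balance: 15.5·0.04292 = 0.00442·Cₑ + 0.0385·2.8.
Cₑ = (0.6653 − 0.1078) / 0.00442 = 126.1 mg/L.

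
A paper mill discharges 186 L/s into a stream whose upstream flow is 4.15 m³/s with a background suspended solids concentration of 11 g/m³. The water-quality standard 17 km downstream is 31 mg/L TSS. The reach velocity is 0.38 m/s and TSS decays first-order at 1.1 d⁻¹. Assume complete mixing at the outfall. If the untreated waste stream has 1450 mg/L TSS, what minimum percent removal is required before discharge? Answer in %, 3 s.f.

28.8 %

186 L/s = 0.186 m³/s.
Travel time to the compliance point: t = 1.7e+04/0.38 = 4.474e+04 s = 0.5178 d; decay factor exp(−1.1·0.5178) = 0.5658.
So the concentration just after mixing may be at most 31/0.5658 = 54.79 mg/L.
Mass balance: 54.79·4.336 = 0.186·Cₑ + 4.15·11.
Cₑ = (237.6 − 45.65) / 0.186 = 1032 mg/L.
Required removal = 1 − 1032/1450 = 28.84 %.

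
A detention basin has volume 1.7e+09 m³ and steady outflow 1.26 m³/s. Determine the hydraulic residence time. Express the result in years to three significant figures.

42.8 yr

Q = 1.26 m³/s × 3.156e+07 s/yr = 3.976e+07 m³/yr.
Hydraulic residence time τ = V/Q = 1.7e+09/3.976e+07 = 42.75 yr.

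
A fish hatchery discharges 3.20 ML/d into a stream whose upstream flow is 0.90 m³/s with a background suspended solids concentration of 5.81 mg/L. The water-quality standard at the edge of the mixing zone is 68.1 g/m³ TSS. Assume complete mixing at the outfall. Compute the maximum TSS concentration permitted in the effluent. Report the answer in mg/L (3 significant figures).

3.20 ML/d = 0.03704 m³/s.
Mass balance: 68.1·0.937 = 0.03704·Cₑ + 0.9·5.81.
Cₑ = (63.81 − 5.229) / 0.03704 = 1582 mg/L.

1580 mg/L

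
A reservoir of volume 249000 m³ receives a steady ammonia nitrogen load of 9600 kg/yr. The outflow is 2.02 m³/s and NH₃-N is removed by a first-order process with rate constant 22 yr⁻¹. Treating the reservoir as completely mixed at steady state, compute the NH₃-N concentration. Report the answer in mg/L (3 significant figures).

0.139 mg/L

Outflow Q = 2.02 m³/s × 3.156e+07 s/yr = 6.375e+07 m³/yr.
Steady-state CSTR mass balance: W = Q·C + k·V·C, so C = W/(Q + kV).
Q + kV = 6.375e+07 + 22·249000 = 6.922e+07 m³/yr.
C = 9600/6.922e+07 = 0.0001387 kg/m³ = 0.1387 mg/L.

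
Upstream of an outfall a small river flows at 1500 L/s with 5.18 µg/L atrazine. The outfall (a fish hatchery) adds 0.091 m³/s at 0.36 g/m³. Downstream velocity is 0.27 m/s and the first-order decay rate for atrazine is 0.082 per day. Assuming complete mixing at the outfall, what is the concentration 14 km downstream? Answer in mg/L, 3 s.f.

0.0243 mg/L

1500 L/s = 1.5 m³/s.
5.18 µg/L = 0.00518 mg/L.
After complete mixing, C₀ = (0.091·0.36 + 1.5·0.00518) / 1.591 = 0.02547 mg/L.
Travel time t = 1.4e+04 m / 0.27 m/s = 5.185e+04 s = 0.6001 d.
C = 0.02547·exp(−0.082·0.6001) = 0.02547·0.952 = 0.02425 mg/L.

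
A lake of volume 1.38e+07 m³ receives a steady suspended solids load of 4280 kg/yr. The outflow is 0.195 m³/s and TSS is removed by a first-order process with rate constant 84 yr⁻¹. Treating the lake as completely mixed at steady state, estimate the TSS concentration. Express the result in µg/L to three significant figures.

Outflow Q = 0.195 m³/s × 3.156e+07 s/yr = 6.154e+06 m³/yr.
Steady-state CSTR mass balance: W = Q·C + k·V·C, so C = W/(Q + kV).
Q + kV = 6.154e+06 + 84·1.38e+07 = 1.165e+09 m³/yr.
C = 4280/1.165e+09 = 3.673e-06 kg/m³ = 0.003673 mg/L = 3.673 µg/L.

3.67 µg/L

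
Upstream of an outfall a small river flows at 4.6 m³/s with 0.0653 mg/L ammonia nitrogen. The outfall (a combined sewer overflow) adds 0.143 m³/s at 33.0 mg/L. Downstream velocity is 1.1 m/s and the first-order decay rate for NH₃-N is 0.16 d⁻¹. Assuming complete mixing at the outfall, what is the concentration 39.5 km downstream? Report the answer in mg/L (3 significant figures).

After complete mixing, C₀ = (0.143·33 + 4.6·0.0653) / 4.743 = 1.058 mg/L.
Travel time t = 3.95e+04 m / 1.1 m/s = 3.591e+04 s = 0.4156 d.
C = 1.058·exp(−0.16·0.4156) = 1.058·0.9357 = 0.9902 mg/L.

0.990 mg/L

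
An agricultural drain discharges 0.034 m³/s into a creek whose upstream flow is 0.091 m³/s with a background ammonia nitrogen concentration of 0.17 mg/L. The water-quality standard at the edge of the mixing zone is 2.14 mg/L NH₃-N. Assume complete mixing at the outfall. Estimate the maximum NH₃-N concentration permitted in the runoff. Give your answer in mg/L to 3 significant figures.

Mass balance: 2.14·0.125 = 0.034·Cₑ + 0.091·0.17.
Cₑ = (0.2675 − 0.01547) / 0.034 = 7.413 mg/L.

7.41 mg/L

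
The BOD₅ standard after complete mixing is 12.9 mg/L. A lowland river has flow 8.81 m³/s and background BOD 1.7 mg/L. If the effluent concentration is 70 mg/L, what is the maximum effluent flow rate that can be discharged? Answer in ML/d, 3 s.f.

Mass balance at complete mixing: C_std·(Q_w + Q_r) = Q_w·C_e + Q_r·C_b.
Rearranging, Q_w = Q_r·(C_std − C_b)/(C_e − C_std) = 8.81·(12.9 − 1.7) / (70 − 12.9) = 1.728 m³/s.
= 149.3 ML/d.

149 ML/d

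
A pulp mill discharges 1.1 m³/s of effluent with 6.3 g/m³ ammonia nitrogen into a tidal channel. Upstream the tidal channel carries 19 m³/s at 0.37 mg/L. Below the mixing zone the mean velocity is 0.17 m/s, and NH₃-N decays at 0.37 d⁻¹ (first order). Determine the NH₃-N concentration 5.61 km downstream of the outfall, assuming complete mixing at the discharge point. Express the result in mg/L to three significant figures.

0.603 mg/L

After complete mixing, C₀ = (1.1·6.3 + 19·0.37) / 20.1 = 0.6945 mg/L.
Travel time t = 5610 m / 0.17 m/s = 3.3e+04 s = 0.3819 d.
C = 0.6945·exp(−0.37·0.3819) = 0.6945·0.8682 = 0.603 mg/L.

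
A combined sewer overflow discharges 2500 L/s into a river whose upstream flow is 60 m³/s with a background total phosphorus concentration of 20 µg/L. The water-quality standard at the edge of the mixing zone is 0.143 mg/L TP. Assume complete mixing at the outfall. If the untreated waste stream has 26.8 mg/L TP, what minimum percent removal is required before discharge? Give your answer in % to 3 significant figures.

2500 L/s = 2.5 m³/s.
20 µg/L = 0.02 mg/L.
Mass balance: 0.143·62.5 = 2.5·Cₑ + 60·0.02.
Cₑ = (8.938 − 1.2) / 2.5 = 3.095 mg/L.
Required removal = 1 − 3.095/26.8 = 88.45 %.

88.5 %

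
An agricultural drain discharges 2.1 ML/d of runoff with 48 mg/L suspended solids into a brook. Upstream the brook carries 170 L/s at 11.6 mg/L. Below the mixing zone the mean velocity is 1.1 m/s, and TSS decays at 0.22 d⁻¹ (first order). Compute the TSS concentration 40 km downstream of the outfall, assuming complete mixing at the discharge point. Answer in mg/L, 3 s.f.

2.1 ML/d = 0.02431 m³/s.
170 L/s = 0.17 m³/s.
After complete mixing, C₀ = (0.02431·48 + 0.17·11.6) / 0.1943 = 16.15 mg/L.
Travel time t = 4e+04 m / 1.1 m/s = 3.636e+04 s = 0.4209 d.
C = 16.15·exp(−0.22·0.4209) = 16.15·0.9116 = 14.72 mg/L.

14.7 mg/L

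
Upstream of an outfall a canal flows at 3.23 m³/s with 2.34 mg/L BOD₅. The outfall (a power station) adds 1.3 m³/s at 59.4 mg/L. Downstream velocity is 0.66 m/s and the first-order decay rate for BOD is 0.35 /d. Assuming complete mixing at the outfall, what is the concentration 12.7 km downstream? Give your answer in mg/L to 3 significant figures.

17.3 mg/L

After complete mixing, C₀ = (1.3·59.4 + 3.23·2.34) / 4.53 = 18.71 mg/L.
Travel time t = 1.27e+04 m / 0.66 m/s = 1.924e+04 s = 0.2227 d.
C = 18.71·exp(−0.35·0.2227) = 18.71·0.925 = 17.31 mg/L.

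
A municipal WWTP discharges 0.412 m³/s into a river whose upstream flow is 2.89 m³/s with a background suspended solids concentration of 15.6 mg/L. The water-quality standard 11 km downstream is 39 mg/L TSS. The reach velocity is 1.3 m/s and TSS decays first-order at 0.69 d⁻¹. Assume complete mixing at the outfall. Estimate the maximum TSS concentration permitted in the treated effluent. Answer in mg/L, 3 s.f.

Travel time to the compliance point: t = 1.1e+04/1.3 = 8462 s = 0.09793 d; decay factor exp(−0.69·0.09793) = 0.9347.
So the concentration just after mixing may be at most 39/0.9347 = 41.73 mg/L.
Mass balance: 41.73·3.302 = 0.412·Cₑ + 2.89·15.6.
Cₑ = (137.8 − 45.08) / 0.412 = 225 mg/L.

225 mg/L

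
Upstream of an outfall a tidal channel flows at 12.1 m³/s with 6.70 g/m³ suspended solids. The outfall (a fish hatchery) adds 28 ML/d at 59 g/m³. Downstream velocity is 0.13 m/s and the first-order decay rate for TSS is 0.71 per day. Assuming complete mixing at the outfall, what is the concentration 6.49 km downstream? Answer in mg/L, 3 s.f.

28 ML/d = 0.3241 m³/s.
After complete mixing, C₀ = (0.3241·59 + 12.1·6.7) / 12.42 = 8.064 mg/L.
Travel time t = 6490 m / 0.13 m/s = 4.992e+04 s = 0.5778 d.
C = 8.064·exp(−0.71·0.5778) = 8.064·0.6635 = 5.35 mg/L.

5.35 mg/L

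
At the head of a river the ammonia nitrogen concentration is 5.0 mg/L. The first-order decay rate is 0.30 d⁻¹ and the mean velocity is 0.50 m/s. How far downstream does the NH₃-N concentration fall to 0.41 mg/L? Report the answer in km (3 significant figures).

360 km

From C = C₀·e^(−kt), t = ln(C₀/C)/k = ln(5.0/0.41)/0.30 = 2.501/0.30 = 8.337 d.
Distance = v·t = 0.50 m/s × 7.203e+05 s = 3.601e+05 m = 360.1 km.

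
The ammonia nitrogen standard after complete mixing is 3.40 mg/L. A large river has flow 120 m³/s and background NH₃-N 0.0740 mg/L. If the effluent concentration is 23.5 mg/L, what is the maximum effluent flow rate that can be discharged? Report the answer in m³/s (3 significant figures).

19.9 m³/s

Mass balance at complete mixing: C_std·(Q_w + Q_r) = Q_w·C_e + Q_r·C_b.
Rearranging, Q_w = Q_r·(C_std − C_b)/(C_e − C_std) = 120·(3.4 − 0.074) / (23.5 − 3.4) = 19.86 m³/s.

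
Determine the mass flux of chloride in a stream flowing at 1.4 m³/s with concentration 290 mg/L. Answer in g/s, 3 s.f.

Mass flux = Q·C = 1.4 m³/s × 290 g/m³ = 406 g/s.

406 g/s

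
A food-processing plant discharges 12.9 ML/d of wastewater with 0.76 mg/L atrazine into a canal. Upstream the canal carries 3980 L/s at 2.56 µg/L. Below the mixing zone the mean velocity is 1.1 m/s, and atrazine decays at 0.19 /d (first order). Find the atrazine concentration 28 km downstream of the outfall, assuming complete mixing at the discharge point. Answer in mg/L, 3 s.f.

0.0283 mg/L

12.9 ML/d = 0.1493 m³/s.
3980 L/s = 3.98 m³/s.
2.56 µg/L = 0.00256 mg/L.
After complete mixing, C₀ = (0.1493·0.76 + 3.98·0.00256) / 4.129 = 0.02995 mg/L.
Travel time t = 2.8e+04 m / 1.1 m/s = 2.545e+04 s = 0.2946 d.
C = 0.02995·exp(−0.19·0.2946) = 0.02995·0.9456 = 0.02832 mg/L.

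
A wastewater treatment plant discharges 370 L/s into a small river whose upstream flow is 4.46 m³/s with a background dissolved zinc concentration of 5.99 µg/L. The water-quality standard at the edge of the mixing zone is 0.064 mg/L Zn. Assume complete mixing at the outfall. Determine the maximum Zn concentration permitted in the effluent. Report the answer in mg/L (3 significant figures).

370 L/s = 0.37 m³/s.
5.99 µg/L = 0.00599 mg/L.
Mass balance: 0.064·4.83 = 0.37·Cₑ + 4.46·0.00599.
Cₑ = (0.3091 − 0.02672) / 0.37 = 0.7633 mg/L.

0.763 mg/L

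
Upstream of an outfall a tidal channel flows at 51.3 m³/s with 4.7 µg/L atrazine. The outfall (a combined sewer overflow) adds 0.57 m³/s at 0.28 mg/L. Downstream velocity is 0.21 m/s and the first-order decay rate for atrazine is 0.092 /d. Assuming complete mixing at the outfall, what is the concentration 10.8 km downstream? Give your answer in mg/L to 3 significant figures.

0.00731 mg/L

4.7 µg/L = 0.0047 mg/L.
After complete mixing, C₀ = (0.57·0.28 + 51.3·0.0047) / 51.87 = 0.007725 mg/L.
Travel time t = 1.08e+04 m / 0.21 m/s = 5.143e+04 s = 0.5952 d.
C = 0.007725·exp(−0.092·0.5952) = 0.007725·0.9467 = 0.007314 mg/L.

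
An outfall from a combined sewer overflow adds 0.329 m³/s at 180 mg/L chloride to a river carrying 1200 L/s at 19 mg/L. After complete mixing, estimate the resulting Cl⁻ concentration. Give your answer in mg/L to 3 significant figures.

1200 L/s = 1.2 m³/s.
By mass balance at complete mixing, C = (0.329·180 + 1.2·19) / (0.329 + 1.2) = 82.02/1.529 = 53.64 mg/L.

53.6 mg/L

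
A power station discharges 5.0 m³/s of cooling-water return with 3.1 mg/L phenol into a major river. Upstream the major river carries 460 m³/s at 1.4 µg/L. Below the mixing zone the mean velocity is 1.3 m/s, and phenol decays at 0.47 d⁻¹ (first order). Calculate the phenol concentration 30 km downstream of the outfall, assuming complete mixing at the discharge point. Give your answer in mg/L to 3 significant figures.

1.4 µg/L = 0.0014 mg/L.
After complete mixing, C₀ = (5·3.1 + 460·0.0014) / 465 = 0.03472 mg/L.
Travel time t = 3e+04 m / 1.3 m/s = 2.308e+04 s = 0.2671 d.
C = 0.03472·exp(−0.47·0.2671) = 0.03472·0.882 = 0.03062 mg/L.

0.0306 mg/L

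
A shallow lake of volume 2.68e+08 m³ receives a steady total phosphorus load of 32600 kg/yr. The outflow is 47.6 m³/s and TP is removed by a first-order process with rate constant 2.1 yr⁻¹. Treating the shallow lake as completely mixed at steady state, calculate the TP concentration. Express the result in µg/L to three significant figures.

Outflow Q = 47.6 m³/s × 3.156e+07 s/yr = 1.502e+09 m³/yr.
Steady-state CSTR mass balance: W = Q·C + k·V·C, so C = W/(Q + kV).
Q + kV = 1.502e+09 + 2.1·2.68e+08 = 2.065e+09 m³/yr.
C = 32600/2.065e+09 = 1.579e-05 kg/m³ = 0.01579 mg/L = 15.79 µg/L.

15.8 µg/L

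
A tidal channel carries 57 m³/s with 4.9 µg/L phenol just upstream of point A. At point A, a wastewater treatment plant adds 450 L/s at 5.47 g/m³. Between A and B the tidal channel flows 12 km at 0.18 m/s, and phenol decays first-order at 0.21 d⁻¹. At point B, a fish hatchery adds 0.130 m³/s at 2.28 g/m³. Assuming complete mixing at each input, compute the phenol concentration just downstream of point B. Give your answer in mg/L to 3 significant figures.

0.0456 mg/L

4.9 µg/L = 0.0049 mg/L.
450 L/s = 0.45 m³/s.
After input A: C = (57·0.0049 + 0.45·5.47) / 57.45 = 0.04771 mg/L.
Over the 12 km reach to input B (t = 6.667e+04 s = 0.7716 d), decay gives C = 0.04771·exp(−0.21·0.7716) = 0.04057 mg/L.
After input B: C = (57.45·0.04057 + 0.13·2.28) / 57.58 = 0.04563 mg/L.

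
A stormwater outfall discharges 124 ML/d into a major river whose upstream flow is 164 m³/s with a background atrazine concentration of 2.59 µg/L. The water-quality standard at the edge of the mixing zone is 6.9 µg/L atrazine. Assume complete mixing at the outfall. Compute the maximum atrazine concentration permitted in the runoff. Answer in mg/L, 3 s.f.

124 ML/d = 1.435 m³/s.
2.59 µg/L = 0.00259 mg/L.
6.9 µg/L = 0.0069 mg/L.
Mass balance: 0.0069·165.4 = 1.435·Cₑ + 164·0.00259.
Cₑ = (1.142 − 0.4248) / 1.435 = 0.4994 mg/L.

0.499 mg/L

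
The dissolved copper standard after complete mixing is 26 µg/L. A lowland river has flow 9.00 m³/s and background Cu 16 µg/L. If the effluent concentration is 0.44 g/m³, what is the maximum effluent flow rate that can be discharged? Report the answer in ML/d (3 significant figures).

16 µg/L = 0.016 mg/L.
26 µg/L = 0.026 mg/L.
Mass balance at complete mixing: C_std·(Q_w + Q_r) = Q_w·C_e + Q_r·C_b.
Rearranging, Q_w = Q_r·(C_std − C_b)/(C_e − C_std) = 9.00·(0.026 − 0.016) / (0.44 − 0.026) = 0.2174 m³/s.
= 18.78 ML/d.

18.8 ML/d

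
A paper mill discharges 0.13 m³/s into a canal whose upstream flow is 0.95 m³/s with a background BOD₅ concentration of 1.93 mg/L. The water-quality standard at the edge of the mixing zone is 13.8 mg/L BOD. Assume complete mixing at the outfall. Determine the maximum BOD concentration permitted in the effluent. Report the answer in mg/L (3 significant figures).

Mass balance: 13.8·1.08 = 0.13·Cₑ + 0.95·1.93.
Cₑ = (14.9 − 1.833) / 0.13 = 100.5 mg/L.

101 mg/L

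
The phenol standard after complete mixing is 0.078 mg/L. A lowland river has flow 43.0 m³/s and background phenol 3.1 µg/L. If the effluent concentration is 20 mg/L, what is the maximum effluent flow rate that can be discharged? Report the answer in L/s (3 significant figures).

3.1 µg/L = 0.0031 mg/L.
Mass balance at complete mixing: C_std·(Q_w + Q_r) = Q_w·C_e + Q_r·C_b.
Rearranging, Q_w = Q_r·(C_std − C_b)/(C_e − C_std) = 43.0·(0.078 − 0.0031) / (20 − 0.078) = 0.1617 m³/s.
= 161.7 L/s.

162 L/s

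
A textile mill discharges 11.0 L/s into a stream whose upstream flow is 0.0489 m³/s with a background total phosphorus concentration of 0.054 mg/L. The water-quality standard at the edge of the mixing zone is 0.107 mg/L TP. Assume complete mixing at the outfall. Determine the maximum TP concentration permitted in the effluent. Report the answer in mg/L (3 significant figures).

0.343 mg/L

11.0 L/s = 0.011 m³/s.
Mass balance: 0.107·0.0599 = 0.011·Cₑ + 0.0489·0.054.
Cₑ = (0.006409 − 0.002641) / 0.011 = 0.3426 mg/L.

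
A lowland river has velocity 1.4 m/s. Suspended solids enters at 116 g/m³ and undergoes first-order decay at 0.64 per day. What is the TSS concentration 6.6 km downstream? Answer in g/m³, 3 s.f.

Travel time t = 6.6 km / 1.4 m/s = 6600/1.4 = 4714 s = 0.05456 d.
First-order decay: C = 116·exp(−0.64·0.05456) = 116·0.9657 = 112 g/m³.

112 g/m³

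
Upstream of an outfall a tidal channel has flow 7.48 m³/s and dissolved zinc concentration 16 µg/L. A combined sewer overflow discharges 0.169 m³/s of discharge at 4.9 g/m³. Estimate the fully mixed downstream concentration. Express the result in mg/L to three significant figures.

16 µg/L = 0.016 mg/L.
Flow-weighted mixing gives C = (0.169·4.9 + 7.48·0.016) / (0.169 + 7.48) = 0.9478/7.649 = 0.1239 mg/L.

0.124 mg/L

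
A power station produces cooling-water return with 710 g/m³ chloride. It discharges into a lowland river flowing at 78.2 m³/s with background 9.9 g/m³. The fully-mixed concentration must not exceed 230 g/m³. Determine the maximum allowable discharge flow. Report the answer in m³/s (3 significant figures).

35.9 m³/s

Mass balance at complete mixing: C_std·(Q_w + Q_r) = Q_w·C_e + Q_r·C_b.
Rearranging, Q_w = Q_r·(C_std − C_b)/(C_e − C_std) = 78.2·(230 − 9.9) / (710 − 230) = 35.86 m³/s.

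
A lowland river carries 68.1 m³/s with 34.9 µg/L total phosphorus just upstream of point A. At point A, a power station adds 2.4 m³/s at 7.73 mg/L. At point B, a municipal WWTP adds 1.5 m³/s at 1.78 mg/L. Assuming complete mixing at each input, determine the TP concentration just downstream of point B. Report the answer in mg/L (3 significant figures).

34.9 µg/L = 0.0349 mg/L.
After input A: C = (68.1·0.0349 + 2.4·7.73) / 70.5 = 0.2969 mg/L.
After input B: C = (70.5·0.2969 + 1.5·1.78) / 72 = 0.3278 mg/L.

0.328 mg/L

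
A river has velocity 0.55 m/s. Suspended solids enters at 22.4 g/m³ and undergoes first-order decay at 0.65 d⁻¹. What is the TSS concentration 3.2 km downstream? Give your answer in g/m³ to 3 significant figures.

Travel time t = 3.2 km / 0.55 m/s = 3200/0.55 = 5818 s = 0.06734 d.
First-order decay: C = 22.4·exp(−0.65·0.06734) = 22.4·0.9572 = 21.44 g/m³.

21.4 g/m³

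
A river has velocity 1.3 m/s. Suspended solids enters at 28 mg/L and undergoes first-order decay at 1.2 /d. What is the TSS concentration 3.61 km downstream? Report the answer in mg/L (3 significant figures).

Travel time t = 3.61 km / 1.3 m/s = 3610/1.3 = 2777 s = 0.03214 d.
First-order decay: C = 28·exp(−1.2·0.03214) = 28·0.9622 = 26.94 mg/L.

26.9 mg/L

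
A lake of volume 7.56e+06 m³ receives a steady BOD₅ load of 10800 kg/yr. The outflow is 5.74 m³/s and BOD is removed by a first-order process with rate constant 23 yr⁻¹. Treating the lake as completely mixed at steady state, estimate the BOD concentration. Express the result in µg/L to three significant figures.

30.4 µg/L

Outflow Q = 5.74 m³/s × 3.156e+07 s/yr = 1.811e+08 m³/yr.
Steady-state CSTR mass balance: W = Q·C + k·V·C, so C = W/(Q + kV).
Q + kV = 1.811e+08 + 23·7.56e+06 = 3.55e+08 m³/yr.
C = 10800/3.55e+08 = 3.042e-05 kg/m³ = 0.03042 mg/L = 30.42 µg/L.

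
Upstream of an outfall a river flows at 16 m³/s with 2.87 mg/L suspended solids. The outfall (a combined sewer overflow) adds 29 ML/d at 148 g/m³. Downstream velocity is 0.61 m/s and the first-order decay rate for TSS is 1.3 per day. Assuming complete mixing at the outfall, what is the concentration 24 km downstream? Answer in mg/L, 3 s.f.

29 ML/d = 0.3356 m³/s.
After complete mixing, C₀ = (0.3356·148 + 16·2.87) / 16.34 = 5.852 mg/L.
Travel time t = 2.4e+04 m / 0.61 m/s = 3.934e+04 s = 0.4554 d.
C = 5.852·exp(−1.3·0.4554) = 5.852·0.5532 = 3.237 mg/L.

3.24 mg/L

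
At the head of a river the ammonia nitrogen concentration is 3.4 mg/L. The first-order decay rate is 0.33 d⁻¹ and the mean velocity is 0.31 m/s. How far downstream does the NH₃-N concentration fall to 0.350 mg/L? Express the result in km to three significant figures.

185 km

From C = C₀·e^(−kt), t = ln(C₀/C)/k = ln(3.4/0.350)/0.33 = 2.274/0.33 = 6.89 d.
Distance = v·t = 0.31 m/s × 5.953e+05 s = 1.845e+05 m = 184.5 km.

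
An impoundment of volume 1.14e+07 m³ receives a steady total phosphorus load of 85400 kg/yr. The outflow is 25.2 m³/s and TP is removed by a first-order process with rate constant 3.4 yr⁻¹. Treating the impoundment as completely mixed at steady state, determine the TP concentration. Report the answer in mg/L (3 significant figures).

0.102 mg/L

Outflow Q = 25.2 m³/s × 3.156e+07 s/yr = 7.953e+08 m³/yr.
Steady-state CSTR mass balance: W = Q·C + k·V·C, so C = W/(Q + kV).
Q + kV = 7.953e+08 + 3.4·1.14e+07 = 8.34e+08 m³/yr.
C = 85400/8.34e+08 = 0.0001024 kg/m³ = 0.1024 mg/L.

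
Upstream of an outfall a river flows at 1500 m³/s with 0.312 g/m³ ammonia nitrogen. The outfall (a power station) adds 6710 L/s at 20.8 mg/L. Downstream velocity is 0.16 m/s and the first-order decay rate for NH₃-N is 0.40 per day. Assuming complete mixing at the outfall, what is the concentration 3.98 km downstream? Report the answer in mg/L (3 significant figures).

0.359 mg/L

6710 L/s = 6.71 m³/s.
After complete mixing, C₀ = (6.71·20.8 + 1500·0.312) / 1507 = 0.4032 mg/L.
Travel time t = 3980 m / 0.16 m/s = 2.488e+04 s = 0.2879 d.
C = 0.4032·exp(−0.40·0.2879) = 0.4032·0.8912 = 0.3594 mg/L.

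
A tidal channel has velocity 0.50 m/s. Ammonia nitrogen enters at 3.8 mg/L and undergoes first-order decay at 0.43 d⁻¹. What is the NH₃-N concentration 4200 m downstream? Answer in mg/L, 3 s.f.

Travel time t = 4200 m / 0.50 m/s = 4200/0.50 = 8400 s = 0.09722 d.
First-order decay: C = 3.8·exp(−0.43·0.09722) = 3.8·0.9591 = 3.644 mg/L.

3.64 mg/L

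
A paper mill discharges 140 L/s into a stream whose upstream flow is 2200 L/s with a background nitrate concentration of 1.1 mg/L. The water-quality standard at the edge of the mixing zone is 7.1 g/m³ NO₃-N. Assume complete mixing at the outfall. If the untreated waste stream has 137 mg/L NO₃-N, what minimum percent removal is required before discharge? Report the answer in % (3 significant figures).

140 L/s = 0.14 m³/s.
2200 L/s = 2.2 m³/s.
Mass balance: 7.1·2.34 = 0.14·Cₑ + 2.2·1.1.
Cₑ = (16.61 − 2.42) / 0.14 = 101.4 mg/L.
Required removal = 1 − 101.4/137 = 26 %.

26.0 %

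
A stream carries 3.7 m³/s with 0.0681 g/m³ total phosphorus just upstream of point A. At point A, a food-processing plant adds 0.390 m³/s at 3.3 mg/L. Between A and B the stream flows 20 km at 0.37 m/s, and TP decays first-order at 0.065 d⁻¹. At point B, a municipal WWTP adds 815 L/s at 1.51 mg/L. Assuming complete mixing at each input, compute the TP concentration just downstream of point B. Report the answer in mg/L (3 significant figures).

After input A: C = (3.7·0.0681 + 0.39·3.3) / 4.09 = 0.3763 mg/L.
Over the 20 km reach to input B (t = 5.405e+04 s = 0.6256 d), decay gives C = 0.3763·exp(−0.065·0.6256) = 0.3613 mg/L.
815 L/s = 0.815 m³/s.
After input B: C = (4.09·0.3613 + 0.815·1.51) / 4.905 = 0.5521 mg/L.

0.552 mg/L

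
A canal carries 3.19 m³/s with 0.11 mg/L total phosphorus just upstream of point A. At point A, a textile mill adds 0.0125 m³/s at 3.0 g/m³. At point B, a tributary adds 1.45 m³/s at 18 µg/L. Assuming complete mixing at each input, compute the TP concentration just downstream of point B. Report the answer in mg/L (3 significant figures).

After input A: C = (3.19·0.11 + 0.0125·3) / 3.203 = 0.1213 mg/L.
18 µg/L = 0.018 mg/L.
After input B: C = (3.203·0.1213 + 1.45·0.018) / 4.652 = 0.08909 mg/L.

0.0891 mg/L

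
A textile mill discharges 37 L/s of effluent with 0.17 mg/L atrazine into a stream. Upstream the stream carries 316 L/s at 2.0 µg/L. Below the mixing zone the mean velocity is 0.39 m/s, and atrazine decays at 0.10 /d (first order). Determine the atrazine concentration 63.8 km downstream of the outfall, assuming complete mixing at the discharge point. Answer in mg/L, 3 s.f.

37 L/s = 0.037 m³/s.
316 L/s = 0.316 m³/s.
2.0 µg/L = 0.002 mg/L.
After complete mixing, C₀ = (0.037·0.17 + 0.316·0.002) / 0.353 = 0.01961 mg/L.
Travel time t = 6.38e+04 m / 0.39 m/s = 1.636e+05 s = 1.893 d.
C = 0.01961·exp(−0.10·1.893) = 0.01961·0.8275 = 0.01623 mg/L.

0.0162 mg/L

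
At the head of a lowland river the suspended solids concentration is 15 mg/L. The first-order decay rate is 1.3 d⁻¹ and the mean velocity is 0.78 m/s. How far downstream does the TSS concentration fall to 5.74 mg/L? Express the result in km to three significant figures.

49.8 km

From C = C₀·e^(−kt), t = ln(C₀/C)/k = ln(15/5.74)/1.3 = 0.9606/1.3 = 0.7389 d.
Distance = v·t = 0.78 m/s × 6.384e+04 s = 4.98e+04 m = 49.8 km.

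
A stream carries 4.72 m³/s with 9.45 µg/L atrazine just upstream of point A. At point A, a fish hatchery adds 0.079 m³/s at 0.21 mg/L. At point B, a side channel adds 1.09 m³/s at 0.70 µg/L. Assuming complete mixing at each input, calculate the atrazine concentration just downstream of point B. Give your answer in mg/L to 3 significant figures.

9.45 µg/L = 0.00945 mg/L.
After input A: C = (4.72·0.00945 + 0.079·0.21) / 4.799 = 0.01275 mg/L.
0.70 µg/L = 0.0007 mg/L.
After input B: C = (4.799·0.01275 + 1.09·0.0007) / 5.889 = 0.01052 mg/L.

0.0105 mg/L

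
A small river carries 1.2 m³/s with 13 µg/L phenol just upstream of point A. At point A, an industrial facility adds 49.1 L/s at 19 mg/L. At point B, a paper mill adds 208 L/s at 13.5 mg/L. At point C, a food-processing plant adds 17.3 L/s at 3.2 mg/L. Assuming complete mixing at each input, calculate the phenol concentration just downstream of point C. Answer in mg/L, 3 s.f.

2.59 mg/L

13 µg/L = 0.013 mg/L.
49.1 L/s = 0.0491 m³/s.
After input A: C = (1.2·0.013 + 0.0491·19) / 1.249 = 0.7593 mg/L.
208 L/s = 0.208 m³/s.
After input B: C = (1.249·0.7593 + 0.208·13.5) / 1.457 = 2.578 mg/L.
17.3 L/s = 0.0173 m³/s.
After input C: C = (1.457·2.578 + 0.0173·3.2) / 1.474 = 2.585 mg/L.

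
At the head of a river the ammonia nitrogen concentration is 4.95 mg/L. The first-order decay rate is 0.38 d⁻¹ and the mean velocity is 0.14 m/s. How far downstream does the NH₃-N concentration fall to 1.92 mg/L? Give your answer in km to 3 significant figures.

From C = C₀·e^(−kt), t = ln(C₀/C)/k = ln(4.95/1.92)/0.38 = 0.9471/0.38 = 2.492 d.
Distance = v·t = 0.14 m/s × 2.153e+05 s = 3.015e+04 m = 30.15 km.

30.1 km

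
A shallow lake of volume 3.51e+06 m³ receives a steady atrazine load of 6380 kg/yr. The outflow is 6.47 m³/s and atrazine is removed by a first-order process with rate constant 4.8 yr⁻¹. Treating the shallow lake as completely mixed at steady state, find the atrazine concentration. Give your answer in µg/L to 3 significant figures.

Outflow Q = 6.47 m³/s × 3.156e+07 s/yr = 2.042e+08 m³/yr.
Steady-state CSTR mass balance: W = Q·C + k·V·C, so C = W/(Q + kV).
Q + kV = 2.042e+08 + 4.8·3.51e+06 = 2.21e+08 m³/yr.
C = 6380/2.21e+08 = 2.887e-05 kg/m³ = 0.02887 mg/L = 28.87 µg/L.

28.9 µg/L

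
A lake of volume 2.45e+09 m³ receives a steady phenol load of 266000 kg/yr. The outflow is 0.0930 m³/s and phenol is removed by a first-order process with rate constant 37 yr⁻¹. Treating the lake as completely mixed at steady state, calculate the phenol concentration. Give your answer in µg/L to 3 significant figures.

Outflow Q = 0.0930 m³/s × 3.156e+07 s/yr = 2.935e+06 m³/yr.
Steady-state CSTR mass balance: W = Q·C + k·V·C, so C = W/(Q + kV).
Q + kV = 2.935e+06 + 37·2.45e+09 = 9.065e+10 m³/yr.
C = 266000/9.065e+10 = 2.934e-06 kg/m³ = 0.002934 mg/L = 2.934 µg/L.

2.93 µg/L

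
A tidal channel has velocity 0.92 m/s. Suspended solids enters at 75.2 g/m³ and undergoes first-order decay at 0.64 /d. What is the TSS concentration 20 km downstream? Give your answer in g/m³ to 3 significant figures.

Travel time t = 20 km / 0.92 m/s = 2e+04/0.92 = 2.174e+04 s = 0.2516 d.
First-order decay: C = 75.2·exp(−0.64·0.2516) = 75.2·0.8513 = 64.02 g/m³.

64.0 g/m³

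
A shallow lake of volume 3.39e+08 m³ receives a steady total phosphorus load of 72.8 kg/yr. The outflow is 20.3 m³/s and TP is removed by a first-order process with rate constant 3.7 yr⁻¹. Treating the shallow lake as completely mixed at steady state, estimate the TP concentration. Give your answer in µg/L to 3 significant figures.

Outflow Q = 20.3 m³/s × 3.156e+07 s/yr = 6.406e+08 m³/yr.
Steady-state CSTR mass balance: W = Q·C + k·V·C, so C = W/(Q + kV).
Q + kV = 6.406e+08 + 3.7·3.39e+08 = 1.895e+09 m³/yr.
C = 72.8/1.895e+09 = 3.842e-08 kg/m³ = 3.842e-05 mg/L = 0.03842 µg/L.

0.0384 µg/L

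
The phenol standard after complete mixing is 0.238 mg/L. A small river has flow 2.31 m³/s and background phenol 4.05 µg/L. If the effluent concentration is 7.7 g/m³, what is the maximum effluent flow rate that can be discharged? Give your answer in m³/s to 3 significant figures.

4.05 µg/L = 0.00405 mg/L.
Mass balance at complete mixing: C_std·(Q_w + Q_r) = Q_w·C_e + Q_r·C_b.
Rearranging, Q_w = Q_r·(C_std − C_b)/(C_e − C_std) = 2.31·(0.238 − 0.00405) / (7.7 − 0.238) = 0.07242 m³/s.

0.0724 m³/s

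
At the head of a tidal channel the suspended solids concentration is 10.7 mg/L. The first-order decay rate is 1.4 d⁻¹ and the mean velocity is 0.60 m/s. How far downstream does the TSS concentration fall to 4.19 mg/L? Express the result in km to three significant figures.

34.7 km

From C = C₀·e^(−kt), t = ln(C₀/C)/k = ln(10.7/4.19)/1.4 = 0.9375/1.4 = 0.6697 d.
Distance = v·t = 0.60 m/s × 5.786e+04 s = 3.472e+04 m = 34.72 km.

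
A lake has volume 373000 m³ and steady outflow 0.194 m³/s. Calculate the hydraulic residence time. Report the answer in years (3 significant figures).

0.0609 yr

Q = 0.194 m³/s × 3.156e+07 s/yr = 6.122e+06 m³/yr.
Hydraulic residence time τ = V/Q = 373000/6.122e+06 = 0.06093 yr.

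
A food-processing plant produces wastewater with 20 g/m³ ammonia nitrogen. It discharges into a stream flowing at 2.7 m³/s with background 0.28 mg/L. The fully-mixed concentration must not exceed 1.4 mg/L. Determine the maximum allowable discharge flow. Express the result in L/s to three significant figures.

Mass balance at complete mixing: C_std·(Q_w + Q_r) = Q_w·C_e + Q_r·C_b.
Rearranging, Q_w = Q_r·(C_std − C_b)/(C_e − C_std) = 2.7·(1.4 − 0.28) / (20 − 1.4) = 0.1626 m³/s.
= 162.6 L/s.

163 L/s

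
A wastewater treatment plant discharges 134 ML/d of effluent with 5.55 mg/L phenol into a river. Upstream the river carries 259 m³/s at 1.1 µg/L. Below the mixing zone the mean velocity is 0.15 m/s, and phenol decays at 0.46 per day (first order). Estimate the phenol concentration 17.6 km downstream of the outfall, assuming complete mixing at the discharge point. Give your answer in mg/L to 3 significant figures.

134 ML/d = 1.551 m³/s.
1.1 µg/L = 0.0011 mg/L.
After complete mixing, C₀ = (1.551·5.55 + 259·0.0011) / 260.6 = 0.03413 mg/L.
Travel time t = 1.76e+04 m / 0.15 m/s = 1.173e+05 s = 1.358 d.
C = 0.03413·exp(−0.46·1.358) = 0.03413·0.5354 = 0.01827 mg/L.

0.0183 mg/L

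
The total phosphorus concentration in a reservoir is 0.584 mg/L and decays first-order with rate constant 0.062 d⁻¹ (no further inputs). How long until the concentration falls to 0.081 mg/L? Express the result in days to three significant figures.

31.9 d

t = ln(C₀/C)/k = ln(0.584/0.081)/0.062 = 1.975/0.062 = 31.86 d.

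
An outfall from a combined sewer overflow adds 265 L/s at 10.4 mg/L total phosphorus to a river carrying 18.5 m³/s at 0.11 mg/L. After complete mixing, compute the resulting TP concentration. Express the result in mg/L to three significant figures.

265 L/s = 0.265 m³/s.
By mass balance at complete mixing, C = (0.265·10.4 + 18.5·0.11) / (0.265 + 18.5) = 4.791/18.77 = 0.2553 mg/L.

0.255 mg/L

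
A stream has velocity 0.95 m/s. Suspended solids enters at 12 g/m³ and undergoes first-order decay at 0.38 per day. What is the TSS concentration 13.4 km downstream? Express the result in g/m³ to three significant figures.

Travel time t = 13.4 km / 0.95 m/s = 1.34e+04/0.95 = 1.411e+04 s = 0.1633 d.
First-order decay: C = 12·exp(−0.38·0.1633) = 12·0.9398 = 11.28 g/m³.

11.3 g/m³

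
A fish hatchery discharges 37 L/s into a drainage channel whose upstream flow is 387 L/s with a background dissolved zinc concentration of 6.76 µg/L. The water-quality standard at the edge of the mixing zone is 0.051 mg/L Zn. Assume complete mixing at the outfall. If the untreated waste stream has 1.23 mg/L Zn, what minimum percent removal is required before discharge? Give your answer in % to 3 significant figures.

37 L/s = 0.037 m³/s.
387 L/s = 0.387 m³/s.
6.76 µg/L = 0.00676 mg/L.
Mass balance: 0.051·0.424 = 0.037·Cₑ + 0.387·0.00676.
Cₑ = (0.02162 − 0.002616) / 0.037 = 0.5137 mg/L.
Required removal = 1 − 0.5137/1.23 = 58.23 %.

58.2 %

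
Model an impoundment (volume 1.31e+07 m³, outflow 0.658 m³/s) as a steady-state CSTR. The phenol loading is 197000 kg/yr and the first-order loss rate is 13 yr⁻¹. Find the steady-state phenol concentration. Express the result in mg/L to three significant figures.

Outflow Q = 0.658 m³/s × 3.156e+07 s/yr = 2.076e+07 m³/yr.
Steady-state CSTR mass balance: W = Q·C + k·V·C, so C = W/(Q + kV).
Q + kV = 2.076e+07 + 13·1.31e+07 = 1.911e+08 m³/yr.
C = 197000/1.911e+08 = 0.001031 kg/m³ = 1.031 mg/L.

1.03 mg/L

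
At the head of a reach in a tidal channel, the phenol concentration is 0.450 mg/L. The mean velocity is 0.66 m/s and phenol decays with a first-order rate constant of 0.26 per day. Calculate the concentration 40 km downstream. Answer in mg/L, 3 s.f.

0.375 mg/L

Travel time t = 40 km / 0.66 m/s = 4e+04/0.66 = 6.061e+04 s = 0.7015 d.
First-order decay: C = 0.450·exp(−0.26·0.7015) = 0.450·0.8333 = 0.375 mg/L.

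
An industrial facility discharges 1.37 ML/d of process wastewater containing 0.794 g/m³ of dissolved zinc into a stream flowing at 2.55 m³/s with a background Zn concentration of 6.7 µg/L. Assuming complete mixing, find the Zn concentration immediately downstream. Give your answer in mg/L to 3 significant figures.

0.0116 mg/L

1.37 ML/d = 0.01586 m³/s.
6.7 µg/L = 0.0067 mg/L.
By mass balance at complete mixing, C = (0.01586·0.794 + 2.55·0.0067) / (0.01586 + 2.55) = 0.02968/2.566 = 0.01157 mg/L.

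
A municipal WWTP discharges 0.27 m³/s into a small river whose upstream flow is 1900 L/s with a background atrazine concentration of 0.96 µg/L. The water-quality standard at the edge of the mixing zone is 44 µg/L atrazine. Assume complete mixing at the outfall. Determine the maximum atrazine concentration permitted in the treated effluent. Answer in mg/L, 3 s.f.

1900 L/s = 1.9 m³/s.
0.96 µg/L = 0.00096 mg/L.
44 µg/L = 0.044 mg/L.
Mass balance: 0.044·2.17 = 0.27·Cₑ + 1.9·0.00096.
Cₑ = (0.09548 − 0.001824) / 0.27 = 0.3469 mg/L.

0.347 mg/L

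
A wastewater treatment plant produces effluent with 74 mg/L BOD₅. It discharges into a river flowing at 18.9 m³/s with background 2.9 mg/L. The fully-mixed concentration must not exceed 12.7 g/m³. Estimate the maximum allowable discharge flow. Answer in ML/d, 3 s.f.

261 ML/d

Mass balance at complete mixing: C_std·(Q_w + Q_r) = Q_w·C_e + Q_r·C_b.
Rearranging, Q_w = Q_r·(C_std − C_b)/(C_e − C_std) = 18.9·(12.7 − 2.9) / (74 − 12.7) = 3.022 m³/s.
= 261.1 ML/d.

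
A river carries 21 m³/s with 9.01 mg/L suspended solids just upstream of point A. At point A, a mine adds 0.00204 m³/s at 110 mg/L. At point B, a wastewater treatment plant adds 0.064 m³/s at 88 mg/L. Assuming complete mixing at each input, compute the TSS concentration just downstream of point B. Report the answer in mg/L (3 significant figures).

After input A: C = (21·9.01 + 0.00204·110) / 21 = 9.02 mg/L.
After input B: C = (21·9.02 + 0.064·88) / 21.07 = 9.26 mg/L.

9.26 mg/L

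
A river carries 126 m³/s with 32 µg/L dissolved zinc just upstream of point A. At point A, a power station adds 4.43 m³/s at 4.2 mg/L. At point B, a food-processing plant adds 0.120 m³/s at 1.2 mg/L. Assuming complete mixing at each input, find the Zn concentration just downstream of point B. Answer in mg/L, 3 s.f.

32 µg/L = 0.032 mg/L.
After input A: C = (126·0.032 + 4.43·4.2) / 130.4 = 0.1736 mg/L.
After input B: C = (130.4·0.1736 + 0.12·1.2) / 130.6 = 0.1745 mg/L.

0.175 mg/L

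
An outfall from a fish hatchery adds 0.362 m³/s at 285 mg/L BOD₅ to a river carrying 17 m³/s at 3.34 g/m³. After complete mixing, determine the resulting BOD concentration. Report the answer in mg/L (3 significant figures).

By mass balance at complete mixing, C = (0.362·285 + 17·3.34) / (0.362 + 17) = 159.9/17.36 = 9.213 mg/L.

9.21 mg/L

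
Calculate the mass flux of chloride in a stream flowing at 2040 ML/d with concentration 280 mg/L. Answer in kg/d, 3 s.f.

571000 kg/d

2040 ML/d = 23.61 m³/s.
Mass flux = Q·C = 23.61 m³/s × 280 g/m³ = 6611 g/s.
= 6611 g/s × 86.4 = 5.712e+05 kg/d.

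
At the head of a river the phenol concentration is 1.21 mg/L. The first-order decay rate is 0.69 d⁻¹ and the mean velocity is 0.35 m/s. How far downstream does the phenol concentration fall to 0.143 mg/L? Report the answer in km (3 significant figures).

From C = C₀·e^(−kt), t = ln(C₀/C)/k = ln(1.21/0.143)/0.69 = 2.136/0.69 = 3.095 d.
Distance = v·t = 0.35 m/s × 2.674e+05 s = 9.359e+04 m = 93.59 km.

93.6 km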